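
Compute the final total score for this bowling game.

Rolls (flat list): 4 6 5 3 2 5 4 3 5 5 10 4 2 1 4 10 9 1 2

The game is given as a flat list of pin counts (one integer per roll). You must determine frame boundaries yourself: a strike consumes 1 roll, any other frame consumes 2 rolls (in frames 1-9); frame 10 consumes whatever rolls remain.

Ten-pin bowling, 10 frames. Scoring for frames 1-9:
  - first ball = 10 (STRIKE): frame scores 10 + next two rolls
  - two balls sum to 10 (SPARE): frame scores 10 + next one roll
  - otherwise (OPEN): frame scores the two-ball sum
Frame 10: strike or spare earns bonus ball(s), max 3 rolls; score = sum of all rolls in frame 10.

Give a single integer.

Answer: 116

Derivation:
Frame 1: SPARE (4+6=10). 10 + next roll (5) = 15. Cumulative: 15
Frame 2: OPEN (5+3=8). Cumulative: 23
Frame 3: OPEN (2+5=7). Cumulative: 30
Frame 4: OPEN (4+3=7). Cumulative: 37
Frame 5: SPARE (5+5=10). 10 + next roll (10) = 20. Cumulative: 57
Frame 6: STRIKE. 10 + next two rolls (4+2) = 16. Cumulative: 73
Frame 7: OPEN (4+2=6). Cumulative: 79
Frame 8: OPEN (1+4=5). Cumulative: 84
Frame 9: STRIKE. 10 + next two rolls (9+1) = 20. Cumulative: 104
Frame 10: SPARE. Sum of all frame-10 rolls (9+1+2) = 12. Cumulative: 116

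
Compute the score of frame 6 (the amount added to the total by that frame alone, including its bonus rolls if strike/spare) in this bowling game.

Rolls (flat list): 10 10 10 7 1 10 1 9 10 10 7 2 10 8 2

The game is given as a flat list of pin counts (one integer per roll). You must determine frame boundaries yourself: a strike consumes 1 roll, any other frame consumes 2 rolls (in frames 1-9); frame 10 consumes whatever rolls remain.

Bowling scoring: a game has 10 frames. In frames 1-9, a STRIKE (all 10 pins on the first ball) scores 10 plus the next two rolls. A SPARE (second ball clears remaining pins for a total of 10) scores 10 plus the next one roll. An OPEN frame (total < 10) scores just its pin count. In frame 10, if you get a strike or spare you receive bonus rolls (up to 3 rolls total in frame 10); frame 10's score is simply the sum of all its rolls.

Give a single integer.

Frame 1: STRIKE. 10 + next two rolls (10+10) = 30. Cumulative: 30
Frame 2: STRIKE. 10 + next two rolls (10+7) = 27. Cumulative: 57
Frame 3: STRIKE. 10 + next two rolls (7+1) = 18. Cumulative: 75
Frame 4: OPEN (7+1=8). Cumulative: 83
Frame 5: STRIKE. 10 + next two rolls (1+9) = 20. Cumulative: 103
Frame 6: SPARE (1+9=10). 10 + next roll (10) = 20. Cumulative: 123
Frame 7: STRIKE. 10 + next two rolls (10+7) = 27. Cumulative: 150
Frame 8: STRIKE. 10 + next two rolls (7+2) = 19. Cumulative: 169

Answer: 20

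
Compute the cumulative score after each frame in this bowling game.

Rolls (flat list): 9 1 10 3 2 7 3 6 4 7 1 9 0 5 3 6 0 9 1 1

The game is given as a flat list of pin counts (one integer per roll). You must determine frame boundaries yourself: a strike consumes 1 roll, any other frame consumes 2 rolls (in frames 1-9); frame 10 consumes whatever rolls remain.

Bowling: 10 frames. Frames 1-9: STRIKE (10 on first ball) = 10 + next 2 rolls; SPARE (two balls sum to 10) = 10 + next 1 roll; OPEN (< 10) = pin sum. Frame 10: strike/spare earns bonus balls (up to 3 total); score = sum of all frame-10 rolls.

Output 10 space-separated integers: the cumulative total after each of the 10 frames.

Frame 1: SPARE (9+1=10). 10 + next roll (10) = 20. Cumulative: 20
Frame 2: STRIKE. 10 + next two rolls (3+2) = 15. Cumulative: 35
Frame 3: OPEN (3+2=5). Cumulative: 40
Frame 4: SPARE (7+3=10). 10 + next roll (6) = 16. Cumulative: 56
Frame 5: SPARE (6+4=10). 10 + next roll (7) = 17. Cumulative: 73
Frame 6: OPEN (7+1=8). Cumulative: 81
Frame 7: OPEN (9+0=9). Cumulative: 90
Frame 8: OPEN (5+3=8). Cumulative: 98
Frame 9: OPEN (6+0=6). Cumulative: 104
Frame 10: SPARE. Sum of all frame-10 rolls (9+1+1) = 11. Cumulative: 115

Answer: 20 35 40 56 73 81 90 98 104 115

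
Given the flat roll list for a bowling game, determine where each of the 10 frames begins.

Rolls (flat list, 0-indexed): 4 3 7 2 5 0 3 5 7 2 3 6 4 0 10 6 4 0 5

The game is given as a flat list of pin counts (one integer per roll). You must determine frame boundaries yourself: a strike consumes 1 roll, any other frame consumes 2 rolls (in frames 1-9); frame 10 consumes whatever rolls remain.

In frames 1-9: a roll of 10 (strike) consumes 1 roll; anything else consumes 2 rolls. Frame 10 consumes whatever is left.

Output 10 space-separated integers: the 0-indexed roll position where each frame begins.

Frame 1 starts at roll index 0: rolls=4,3 (sum=7), consumes 2 rolls
Frame 2 starts at roll index 2: rolls=7,2 (sum=9), consumes 2 rolls
Frame 3 starts at roll index 4: rolls=5,0 (sum=5), consumes 2 rolls
Frame 4 starts at roll index 6: rolls=3,5 (sum=8), consumes 2 rolls
Frame 5 starts at roll index 8: rolls=7,2 (sum=9), consumes 2 rolls
Frame 6 starts at roll index 10: rolls=3,6 (sum=9), consumes 2 rolls
Frame 7 starts at roll index 12: rolls=4,0 (sum=4), consumes 2 rolls
Frame 8 starts at roll index 14: roll=10 (strike), consumes 1 roll
Frame 9 starts at roll index 15: rolls=6,4 (sum=10), consumes 2 rolls
Frame 10 starts at roll index 17: 2 remaining rolls

Answer: 0 2 4 6 8 10 12 14 15 17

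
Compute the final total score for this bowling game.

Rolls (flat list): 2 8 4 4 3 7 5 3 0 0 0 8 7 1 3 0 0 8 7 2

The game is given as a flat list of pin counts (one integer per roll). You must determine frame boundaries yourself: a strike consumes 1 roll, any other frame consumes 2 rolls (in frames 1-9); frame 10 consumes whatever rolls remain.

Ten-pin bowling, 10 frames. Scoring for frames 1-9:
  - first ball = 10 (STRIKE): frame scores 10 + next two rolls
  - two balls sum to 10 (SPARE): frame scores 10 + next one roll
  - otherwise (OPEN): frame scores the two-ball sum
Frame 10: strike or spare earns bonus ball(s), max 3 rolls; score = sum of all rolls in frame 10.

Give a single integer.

Frame 1: SPARE (2+8=10). 10 + next roll (4) = 14. Cumulative: 14
Frame 2: OPEN (4+4=8). Cumulative: 22
Frame 3: SPARE (3+7=10). 10 + next roll (5) = 15. Cumulative: 37
Frame 4: OPEN (5+3=8). Cumulative: 45
Frame 5: OPEN (0+0=0). Cumulative: 45
Frame 6: OPEN (0+8=8). Cumulative: 53
Frame 7: OPEN (7+1=8). Cumulative: 61
Frame 8: OPEN (3+0=3). Cumulative: 64
Frame 9: OPEN (0+8=8). Cumulative: 72
Frame 10: OPEN. Sum of all frame-10 rolls (7+2) = 9. Cumulative: 81

Answer: 81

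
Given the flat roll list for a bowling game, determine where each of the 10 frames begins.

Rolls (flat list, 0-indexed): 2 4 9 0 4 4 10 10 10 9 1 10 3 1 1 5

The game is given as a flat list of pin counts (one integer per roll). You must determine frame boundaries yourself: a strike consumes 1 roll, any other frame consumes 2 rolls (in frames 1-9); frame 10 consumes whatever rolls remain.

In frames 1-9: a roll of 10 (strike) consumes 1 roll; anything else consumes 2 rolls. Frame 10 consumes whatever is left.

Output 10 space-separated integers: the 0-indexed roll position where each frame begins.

Frame 1 starts at roll index 0: rolls=2,4 (sum=6), consumes 2 rolls
Frame 2 starts at roll index 2: rolls=9,0 (sum=9), consumes 2 rolls
Frame 3 starts at roll index 4: rolls=4,4 (sum=8), consumes 2 rolls
Frame 4 starts at roll index 6: roll=10 (strike), consumes 1 roll
Frame 5 starts at roll index 7: roll=10 (strike), consumes 1 roll
Frame 6 starts at roll index 8: roll=10 (strike), consumes 1 roll
Frame 7 starts at roll index 9: rolls=9,1 (sum=10), consumes 2 rolls
Frame 8 starts at roll index 11: roll=10 (strike), consumes 1 roll
Frame 9 starts at roll index 12: rolls=3,1 (sum=4), consumes 2 rolls
Frame 10 starts at roll index 14: 2 remaining rolls

Answer: 0 2 4 6 7 8 9 11 12 14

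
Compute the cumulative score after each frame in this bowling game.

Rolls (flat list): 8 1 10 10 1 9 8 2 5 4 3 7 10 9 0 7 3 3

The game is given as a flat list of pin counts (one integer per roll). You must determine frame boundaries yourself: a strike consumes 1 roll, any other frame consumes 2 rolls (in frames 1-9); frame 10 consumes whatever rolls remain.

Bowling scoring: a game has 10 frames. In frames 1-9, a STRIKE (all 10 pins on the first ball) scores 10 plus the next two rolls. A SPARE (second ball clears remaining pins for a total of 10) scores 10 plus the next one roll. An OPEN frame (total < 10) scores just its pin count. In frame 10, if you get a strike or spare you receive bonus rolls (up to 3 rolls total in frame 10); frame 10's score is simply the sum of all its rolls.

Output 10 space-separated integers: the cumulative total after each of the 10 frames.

Answer: 9 30 50 68 83 92 112 131 140 153

Derivation:
Frame 1: OPEN (8+1=9). Cumulative: 9
Frame 2: STRIKE. 10 + next two rolls (10+1) = 21. Cumulative: 30
Frame 3: STRIKE. 10 + next two rolls (1+9) = 20. Cumulative: 50
Frame 4: SPARE (1+9=10). 10 + next roll (8) = 18. Cumulative: 68
Frame 5: SPARE (8+2=10). 10 + next roll (5) = 15. Cumulative: 83
Frame 6: OPEN (5+4=9). Cumulative: 92
Frame 7: SPARE (3+7=10). 10 + next roll (10) = 20. Cumulative: 112
Frame 8: STRIKE. 10 + next two rolls (9+0) = 19. Cumulative: 131
Frame 9: OPEN (9+0=9). Cumulative: 140
Frame 10: SPARE. Sum of all frame-10 rolls (7+3+3) = 13. Cumulative: 153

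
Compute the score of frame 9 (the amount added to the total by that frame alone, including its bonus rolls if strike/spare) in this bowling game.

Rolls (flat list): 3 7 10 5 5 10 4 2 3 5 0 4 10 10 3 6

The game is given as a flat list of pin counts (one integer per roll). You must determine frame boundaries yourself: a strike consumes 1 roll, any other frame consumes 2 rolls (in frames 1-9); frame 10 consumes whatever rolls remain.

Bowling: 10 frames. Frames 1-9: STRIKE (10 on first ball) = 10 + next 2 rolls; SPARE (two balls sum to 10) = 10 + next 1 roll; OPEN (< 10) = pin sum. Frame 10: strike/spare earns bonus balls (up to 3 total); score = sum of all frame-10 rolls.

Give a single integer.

Answer: 19

Derivation:
Frame 1: SPARE (3+7=10). 10 + next roll (10) = 20. Cumulative: 20
Frame 2: STRIKE. 10 + next two rolls (5+5) = 20. Cumulative: 40
Frame 3: SPARE (5+5=10). 10 + next roll (10) = 20. Cumulative: 60
Frame 4: STRIKE. 10 + next two rolls (4+2) = 16. Cumulative: 76
Frame 5: OPEN (4+2=6). Cumulative: 82
Frame 6: OPEN (3+5=8). Cumulative: 90
Frame 7: OPEN (0+4=4). Cumulative: 94
Frame 8: STRIKE. 10 + next two rolls (10+3) = 23. Cumulative: 117
Frame 9: STRIKE. 10 + next two rolls (3+6) = 19. Cumulative: 136
Frame 10: OPEN. Sum of all frame-10 rolls (3+6) = 9. Cumulative: 145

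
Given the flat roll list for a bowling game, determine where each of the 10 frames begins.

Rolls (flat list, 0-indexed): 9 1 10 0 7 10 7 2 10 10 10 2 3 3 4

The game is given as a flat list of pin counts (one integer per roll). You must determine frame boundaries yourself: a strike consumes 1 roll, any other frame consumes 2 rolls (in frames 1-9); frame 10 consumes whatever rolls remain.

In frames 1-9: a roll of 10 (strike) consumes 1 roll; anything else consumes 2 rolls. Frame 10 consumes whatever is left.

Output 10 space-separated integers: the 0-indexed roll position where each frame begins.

Frame 1 starts at roll index 0: rolls=9,1 (sum=10), consumes 2 rolls
Frame 2 starts at roll index 2: roll=10 (strike), consumes 1 roll
Frame 3 starts at roll index 3: rolls=0,7 (sum=7), consumes 2 rolls
Frame 4 starts at roll index 5: roll=10 (strike), consumes 1 roll
Frame 5 starts at roll index 6: rolls=7,2 (sum=9), consumes 2 rolls
Frame 6 starts at roll index 8: roll=10 (strike), consumes 1 roll
Frame 7 starts at roll index 9: roll=10 (strike), consumes 1 roll
Frame 8 starts at roll index 10: roll=10 (strike), consumes 1 roll
Frame 9 starts at roll index 11: rolls=2,3 (sum=5), consumes 2 rolls
Frame 10 starts at roll index 13: 2 remaining rolls

Answer: 0 2 3 5 6 8 9 10 11 13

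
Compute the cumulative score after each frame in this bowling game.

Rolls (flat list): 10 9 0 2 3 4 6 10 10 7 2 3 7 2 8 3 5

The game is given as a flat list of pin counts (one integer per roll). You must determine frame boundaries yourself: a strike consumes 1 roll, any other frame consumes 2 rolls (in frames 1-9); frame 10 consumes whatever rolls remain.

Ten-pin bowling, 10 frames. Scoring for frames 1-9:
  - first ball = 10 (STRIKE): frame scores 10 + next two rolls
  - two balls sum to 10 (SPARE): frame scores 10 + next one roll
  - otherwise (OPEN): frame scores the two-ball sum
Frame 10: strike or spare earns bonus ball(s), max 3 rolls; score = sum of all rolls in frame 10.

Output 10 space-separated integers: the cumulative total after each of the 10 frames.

Answer: 19 28 33 53 80 99 108 120 133 141

Derivation:
Frame 1: STRIKE. 10 + next two rolls (9+0) = 19. Cumulative: 19
Frame 2: OPEN (9+0=9). Cumulative: 28
Frame 3: OPEN (2+3=5). Cumulative: 33
Frame 4: SPARE (4+6=10). 10 + next roll (10) = 20. Cumulative: 53
Frame 5: STRIKE. 10 + next two rolls (10+7) = 27. Cumulative: 80
Frame 6: STRIKE. 10 + next two rolls (7+2) = 19. Cumulative: 99
Frame 7: OPEN (7+2=9). Cumulative: 108
Frame 8: SPARE (3+7=10). 10 + next roll (2) = 12. Cumulative: 120
Frame 9: SPARE (2+8=10). 10 + next roll (3) = 13. Cumulative: 133
Frame 10: OPEN. Sum of all frame-10 rolls (3+5) = 8. Cumulative: 141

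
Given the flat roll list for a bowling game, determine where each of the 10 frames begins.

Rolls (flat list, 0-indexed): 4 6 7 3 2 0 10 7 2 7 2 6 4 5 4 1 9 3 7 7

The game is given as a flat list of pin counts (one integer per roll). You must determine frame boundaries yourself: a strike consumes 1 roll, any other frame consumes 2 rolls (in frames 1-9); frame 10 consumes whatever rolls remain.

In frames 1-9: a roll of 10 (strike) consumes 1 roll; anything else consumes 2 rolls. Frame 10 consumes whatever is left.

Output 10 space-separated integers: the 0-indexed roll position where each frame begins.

Answer: 0 2 4 6 7 9 11 13 15 17

Derivation:
Frame 1 starts at roll index 0: rolls=4,6 (sum=10), consumes 2 rolls
Frame 2 starts at roll index 2: rolls=7,3 (sum=10), consumes 2 rolls
Frame 3 starts at roll index 4: rolls=2,0 (sum=2), consumes 2 rolls
Frame 4 starts at roll index 6: roll=10 (strike), consumes 1 roll
Frame 5 starts at roll index 7: rolls=7,2 (sum=9), consumes 2 rolls
Frame 6 starts at roll index 9: rolls=7,2 (sum=9), consumes 2 rolls
Frame 7 starts at roll index 11: rolls=6,4 (sum=10), consumes 2 rolls
Frame 8 starts at roll index 13: rolls=5,4 (sum=9), consumes 2 rolls
Frame 9 starts at roll index 15: rolls=1,9 (sum=10), consumes 2 rolls
Frame 10 starts at roll index 17: 3 remaining rolls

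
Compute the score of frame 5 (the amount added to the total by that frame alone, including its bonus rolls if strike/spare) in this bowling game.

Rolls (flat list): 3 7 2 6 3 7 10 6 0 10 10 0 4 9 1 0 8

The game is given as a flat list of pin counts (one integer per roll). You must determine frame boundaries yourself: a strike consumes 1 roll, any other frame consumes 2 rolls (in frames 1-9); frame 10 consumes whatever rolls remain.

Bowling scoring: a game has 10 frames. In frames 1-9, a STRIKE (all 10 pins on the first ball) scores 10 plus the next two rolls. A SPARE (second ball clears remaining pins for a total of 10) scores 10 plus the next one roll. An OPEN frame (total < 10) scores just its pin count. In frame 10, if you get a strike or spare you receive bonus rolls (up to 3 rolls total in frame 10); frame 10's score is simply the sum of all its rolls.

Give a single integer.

Answer: 6

Derivation:
Frame 1: SPARE (3+7=10). 10 + next roll (2) = 12. Cumulative: 12
Frame 2: OPEN (2+6=8). Cumulative: 20
Frame 3: SPARE (3+7=10). 10 + next roll (10) = 20. Cumulative: 40
Frame 4: STRIKE. 10 + next two rolls (6+0) = 16. Cumulative: 56
Frame 5: OPEN (6+0=6). Cumulative: 62
Frame 6: STRIKE. 10 + next two rolls (10+0) = 20. Cumulative: 82
Frame 7: STRIKE. 10 + next two rolls (0+4) = 14. Cumulative: 96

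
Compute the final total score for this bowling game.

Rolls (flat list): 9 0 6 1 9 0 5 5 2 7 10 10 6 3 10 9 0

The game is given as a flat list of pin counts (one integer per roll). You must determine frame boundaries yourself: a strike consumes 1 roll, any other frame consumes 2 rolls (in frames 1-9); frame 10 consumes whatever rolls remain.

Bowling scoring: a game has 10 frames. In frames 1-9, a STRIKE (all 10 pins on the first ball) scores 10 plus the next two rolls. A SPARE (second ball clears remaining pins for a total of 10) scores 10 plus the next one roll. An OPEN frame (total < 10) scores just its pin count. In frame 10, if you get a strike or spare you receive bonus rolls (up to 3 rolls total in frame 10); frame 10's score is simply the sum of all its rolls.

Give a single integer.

Answer: 128

Derivation:
Frame 1: OPEN (9+0=9). Cumulative: 9
Frame 2: OPEN (6+1=7). Cumulative: 16
Frame 3: OPEN (9+0=9). Cumulative: 25
Frame 4: SPARE (5+5=10). 10 + next roll (2) = 12. Cumulative: 37
Frame 5: OPEN (2+7=9). Cumulative: 46
Frame 6: STRIKE. 10 + next two rolls (10+6) = 26. Cumulative: 72
Frame 7: STRIKE. 10 + next two rolls (6+3) = 19. Cumulative: 91
Frame 8: OPEN (6+3=9). Cumulative: 100
Frame 9: STRIKE. 10 + next two rolls (9+0) = 19. Cumulative: 119
Frame 10: OPEN. Sum of all frame-10 rolls (9+0) = 9. Cumulative: 128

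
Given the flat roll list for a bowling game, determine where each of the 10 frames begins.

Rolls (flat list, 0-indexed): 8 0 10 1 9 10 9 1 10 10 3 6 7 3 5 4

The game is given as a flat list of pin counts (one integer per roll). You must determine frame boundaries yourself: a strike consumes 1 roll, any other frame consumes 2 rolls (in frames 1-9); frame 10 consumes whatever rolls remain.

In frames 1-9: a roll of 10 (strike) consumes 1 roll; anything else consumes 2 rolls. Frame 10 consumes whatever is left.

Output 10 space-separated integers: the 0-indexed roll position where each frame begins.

Frame 1 starts at roll index 0: rolls=8,0 (sum=8), consumes 2 rolls
Frame 2 starts at roll index 2: roll=10 (strike), consumes 1 roll
Frame 3 starts at roll index 3: rolls=1,9 (sum=10), consumes 2 rolls
Frame 4 starts at roll index 5: roll=10 (strike), consumes 1 roll
Frame 5 starts at roll index 6: rolls=9,1 (sum=10), consumes 2 rolls
Frame 6 starts at roll index 8: roll=10 (strike), consumes 1 roll
Frame 7 starts at roll index 9: roll=10 (strike), consumes 1 roll
Frame 8 starts at roll index 10: rolls=3,6 (sum=9), consumes 2 rolls
Frame 9 starts at roll index 12: rolls=7,3 (sum=10), consumes 2 rolls
Frame 10 starts at roll index 14: 2 remaining rolls

Answer: 0 2 3 5 6 8 9 10 12 14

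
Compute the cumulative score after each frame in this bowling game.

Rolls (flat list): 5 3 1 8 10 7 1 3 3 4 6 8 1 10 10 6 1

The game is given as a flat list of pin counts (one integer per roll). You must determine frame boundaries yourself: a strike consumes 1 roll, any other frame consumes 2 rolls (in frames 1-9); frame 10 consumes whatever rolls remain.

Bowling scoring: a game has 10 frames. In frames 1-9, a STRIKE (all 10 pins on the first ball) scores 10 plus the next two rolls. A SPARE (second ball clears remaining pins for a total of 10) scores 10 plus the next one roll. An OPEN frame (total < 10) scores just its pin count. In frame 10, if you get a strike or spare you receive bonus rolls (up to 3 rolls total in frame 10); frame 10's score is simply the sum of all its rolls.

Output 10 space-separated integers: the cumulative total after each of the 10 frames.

Answer: 8 17 35 43 49 67 76 102 119 126

Derivation:
Frame 1: OPEN (5+3=8). Cumulative: 8
Frame 2: OPEN (1+8=9). Cumulative: 17
Frame 3: STRIKE. 10 + next two rolls (7+1) = 18. Cumulative: 35
Frame 4: OPEN (7+1=8). Cumulative: 43
Frame 5: OPEN (3+3=6). Cumulative: 49
Frame 6: SPARE (4+6=10). 10 + next roll (8) = 18. Cumulative: 67
Frame 7: OPEN (8+1=9). Cumulative: 76
Frame 8: STRIKE. 10 + next two rolls (10+6) = 26. Cumulative: 102
Frame 9: STRIKE. 10 + next two rolls (6+1) = 17. Cumulative: 119
Frame 10: OPEN. Sum of all frame-10 rolls (6+1) = 7. Cumulative: 126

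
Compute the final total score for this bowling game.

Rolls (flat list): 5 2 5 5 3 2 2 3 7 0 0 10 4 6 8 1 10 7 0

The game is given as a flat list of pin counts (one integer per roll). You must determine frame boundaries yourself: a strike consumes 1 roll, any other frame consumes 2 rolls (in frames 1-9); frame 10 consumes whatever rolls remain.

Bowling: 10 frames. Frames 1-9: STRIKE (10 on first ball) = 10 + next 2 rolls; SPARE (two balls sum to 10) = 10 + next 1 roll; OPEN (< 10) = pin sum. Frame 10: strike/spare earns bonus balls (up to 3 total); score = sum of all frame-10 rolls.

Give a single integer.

Answer: 102

Derivation:
Frame 1: OPEN (5+2=7). Cumulative: 7
Frame 2: SPARE (5+5=10). 10 + next roll (3) = 13. Cumulative: 20
Frame 3: OPEN (3+2=5). Cumulative: 25
Frame 4: OPEN (2+3=5). Cumulative: 30
Frame 5: OPEN (7+0=7). Cumulative: 37
Frame 6: SPARE (0+10=10). 10 + next roll (4) = 14. Cumulative: 51
Frame 7: SPARE (4+6=10). 10 + next roll (8) = 18. Cumulative: 69
Frame 8: OPEN (8+1=9). Cumulative: 78
Frame 9: STRIKE. 10 + next two rolls (7+0) = 17. Cumulative: 95
Frame 10: OPEN. Sum of all frame-10 rolls (7+0) = 7. Cumulative: 102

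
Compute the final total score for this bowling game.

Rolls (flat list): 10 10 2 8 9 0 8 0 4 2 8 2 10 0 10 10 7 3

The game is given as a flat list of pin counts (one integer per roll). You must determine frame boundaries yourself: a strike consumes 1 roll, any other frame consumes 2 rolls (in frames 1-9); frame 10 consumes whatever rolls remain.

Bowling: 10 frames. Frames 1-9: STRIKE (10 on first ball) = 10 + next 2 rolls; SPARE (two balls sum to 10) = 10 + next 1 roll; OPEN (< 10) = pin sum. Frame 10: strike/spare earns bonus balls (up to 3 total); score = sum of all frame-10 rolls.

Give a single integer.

Frame 1: STRIKE. 10 + next two rolls (10+2) = 22. Cumulative: 22
Frame 2: STRIKE. 10 + next two rolls (2+8) = 20. Cumulative: 42
Frame 3: SPARE (2+8=10). 10 + next roll (9) = 19. Cumulative: 61
Frame 4: OPEN (9+0=9). Cumulative: 70
Frame 5: OPEN (8+0=8). Cumulative: 78
Frame 6: OPEN (4+2=6). Cumulative: 84
Frame 7: SPARE (8+2=10). 10 + next roll (10) = 20. Cumulative: 104
Frame 8: STRIKE. 10 + next two rolls (0+10) = 20. Cumulative: 124
Frame 9: SPARE (0+10=10). 10 + next roll (10) = 20. Cumulative: 144
Frame 10: STRIKE. Sum of all frame-10 rolls (10+7+3) = 20. Cumulative: 164

Answer: 164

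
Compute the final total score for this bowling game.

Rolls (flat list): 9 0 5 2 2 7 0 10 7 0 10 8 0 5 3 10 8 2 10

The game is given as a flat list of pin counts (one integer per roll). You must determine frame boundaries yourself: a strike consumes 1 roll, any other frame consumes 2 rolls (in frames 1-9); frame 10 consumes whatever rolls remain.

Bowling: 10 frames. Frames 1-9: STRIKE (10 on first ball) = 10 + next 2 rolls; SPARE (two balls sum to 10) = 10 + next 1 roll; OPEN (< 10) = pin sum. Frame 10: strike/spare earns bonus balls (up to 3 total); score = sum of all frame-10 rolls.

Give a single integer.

Answer: 123

Derivation:
Frame 1: OPEN (9+0=9). Cumulative: 9
Frame 2: OPEN (5+2=7). Cumulative: 16
Frame 3: OPEN (2+7=9). Cumulative: 25
Frame 4: SPARE (0+10=10). 10 + next roll (7) = 17. Cumulative: 42
Frame 5: OPEN (7+0=7). Cumulative: 49
Frame 6: STRIKE. 10 + next two rolls (8+0) = 18. Cumulative: 67
Frame 7: OPEN (8+0=8). Cumulative: 75
Frame 8: OPEN (5+3=8). Cumulative: 83
Frame 9: STRIKE. 10 + next two rolls (8+2) = 20. Cumulative: 103
Frame 10: SPARE. Sum of all frame-10 rolls (8+2+10) = 20. Cumulative: 123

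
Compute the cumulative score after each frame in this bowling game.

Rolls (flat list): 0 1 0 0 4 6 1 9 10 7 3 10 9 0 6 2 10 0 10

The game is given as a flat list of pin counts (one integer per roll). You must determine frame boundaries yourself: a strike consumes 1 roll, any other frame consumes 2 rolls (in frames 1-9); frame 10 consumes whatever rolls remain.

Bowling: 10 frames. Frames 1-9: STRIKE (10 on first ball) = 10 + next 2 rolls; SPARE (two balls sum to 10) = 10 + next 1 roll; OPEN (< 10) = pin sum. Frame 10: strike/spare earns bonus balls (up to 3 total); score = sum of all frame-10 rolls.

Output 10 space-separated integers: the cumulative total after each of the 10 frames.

Answer: 1 1 12 32 52 72 91 100 108 128

Derivation:
Frame 1: OPEN (0+1=1). Cumulative: 1
Frame 2: OPEN (0+0=0). Cumulative: 1
Frame 3: SPARE (4+6=10). 10 + next roll (1) = 11. Cumulative: 12
Frame 4: SPARE (1+9=10). 10 + next roll (10) = 20. Cumulative: 32
Frame 5: STRIKE. 10 + next two rolls (7+3) = 20. Cumulative: 52
Frame 6: SPARE (7+3=10). 10 + next roll (10) = 20. Cumulative: 72
Frame 7: STRIKE. 10 + next two rolls (9+0) = 19. Cumulative: 91
Frame 8: OPEN (9+0=9). Cumulative: 100
Frame 9: OPEN (6+2=8). Cumulative: 108
Frame 10: STRIKE. Sum of all frame-10 rolls (10+0+10) = 20. Cumulative: 128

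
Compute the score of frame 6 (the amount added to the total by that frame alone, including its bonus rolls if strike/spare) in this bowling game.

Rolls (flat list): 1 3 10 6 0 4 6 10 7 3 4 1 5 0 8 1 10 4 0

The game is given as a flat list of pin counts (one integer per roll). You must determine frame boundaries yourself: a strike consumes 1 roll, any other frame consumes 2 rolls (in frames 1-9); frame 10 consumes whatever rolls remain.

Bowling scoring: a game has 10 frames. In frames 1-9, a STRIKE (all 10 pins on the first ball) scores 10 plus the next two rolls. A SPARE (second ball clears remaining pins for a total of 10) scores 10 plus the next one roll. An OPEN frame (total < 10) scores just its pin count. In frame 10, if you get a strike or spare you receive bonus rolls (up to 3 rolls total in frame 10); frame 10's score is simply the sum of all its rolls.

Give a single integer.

Frame 1: OPEN (1+3=4). Cumulative: 4
Frame 2: STRIKE. 10 + next two rolls (6+0) = 16. Cumulative: 20
Frame 3: OPEN (6+0=6). Cumulative: 26
Frame 4: SPARE (4+6=10). 10 + next roll (10) = 20. Cumulative: 46
Frame 5: STRIKE. 10 + next two rolls (7+3) = 20. Cumulative: 66
Frame 6: SPARE (7+3=10). 10 + next roll (4) = 14. Cumulative: 80
Frame 7: OPEN (4+1=5). Cumulative: 85
Frame 8: OPEN (5+0=5). Cumulative: 90

Answer: 14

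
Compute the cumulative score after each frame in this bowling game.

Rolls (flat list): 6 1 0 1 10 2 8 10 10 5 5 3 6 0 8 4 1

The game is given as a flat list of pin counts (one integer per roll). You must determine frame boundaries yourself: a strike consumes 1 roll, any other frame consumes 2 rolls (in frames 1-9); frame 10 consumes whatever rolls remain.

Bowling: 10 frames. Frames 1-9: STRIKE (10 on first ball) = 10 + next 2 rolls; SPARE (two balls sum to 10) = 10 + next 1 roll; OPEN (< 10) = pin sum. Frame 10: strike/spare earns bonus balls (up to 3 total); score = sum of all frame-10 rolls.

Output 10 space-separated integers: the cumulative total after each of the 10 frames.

Answer: 7 8 28 48 73 93 106 115 123 128

Derivation:
Frame 1: OPEN (6+1=7). Cumulative: 7
Frame 2: OPEN (0+1=1). Cumulative: 8
Frame 3: STRIKE. 10 + next two rolls (2+8) = 20. Cumulative: 28
Frame 4: SPARE (2+8=10). 10 + next roll (10) = 20. Cumulative: 48
Frame 5: STRIKE. 10 + next two rolls (10+5) = 25. Cumulative: 73
Frame 6: STRIKE. 10 + next two rolls (5+5) = 20. Cumulative: 93
Frame 7: SPARE (5+5=10). 10 + next roll (3) = 13. Cumulative: 106
Frame 8: OPEN (3+6=9). Cumulative: 115
Frame 9: OPEN (0+8=8). Cumulative: 123
Frame 10: OPEN. Sum of all frame-10 rolls (4+1) = 5. Cumulative: 128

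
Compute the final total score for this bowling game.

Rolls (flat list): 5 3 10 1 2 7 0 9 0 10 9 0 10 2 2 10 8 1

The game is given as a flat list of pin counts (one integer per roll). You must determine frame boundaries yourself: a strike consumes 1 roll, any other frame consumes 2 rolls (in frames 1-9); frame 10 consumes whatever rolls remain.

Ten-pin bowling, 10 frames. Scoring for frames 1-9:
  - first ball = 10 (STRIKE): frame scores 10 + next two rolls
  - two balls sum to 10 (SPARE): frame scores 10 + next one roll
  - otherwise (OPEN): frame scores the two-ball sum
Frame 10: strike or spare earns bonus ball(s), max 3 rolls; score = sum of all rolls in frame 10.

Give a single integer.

Frame 1: OPEN (5+3=8). Cumulative: 8
Frame 2: STRIKE. 10 + next two rolls (1+2) = 13. Cumulative: 21
Frame 3: OPEN (1+2=3). Cumulative: 24
Frame 4: OPEN (7+0=7). Cumulative: 31
Frame 5: OPEN (9+0=9). Cumulative: 40
Frame 6: STRIKE. 10 + next two rolls (9+0) = 19. Cumulative: 59
Frame 7: OPEN (9+0=9). Cumulative: 68
Frame 8: STRIKE. 10 + next two rolls (2+2) = 14. Cumulative: 82
Frame 9: OPEN (2+2=4). Cumulative: 86
Frame 10: STRIKE. Sum of all frame-10 rolls (10+8+1) = 19. Cumulative: 105

Answer: 105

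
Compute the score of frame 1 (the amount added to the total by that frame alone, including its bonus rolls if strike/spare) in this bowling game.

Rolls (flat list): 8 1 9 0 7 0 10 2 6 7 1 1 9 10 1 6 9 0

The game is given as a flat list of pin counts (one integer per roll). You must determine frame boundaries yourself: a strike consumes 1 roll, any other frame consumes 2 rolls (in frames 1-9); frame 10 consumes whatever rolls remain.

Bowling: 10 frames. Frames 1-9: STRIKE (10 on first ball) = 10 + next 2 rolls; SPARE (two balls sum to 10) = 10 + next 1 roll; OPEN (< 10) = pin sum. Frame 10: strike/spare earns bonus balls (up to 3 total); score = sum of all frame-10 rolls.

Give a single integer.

Answer: 9

Derivation:
Frame 1: OPEN (8+1=9). Cumulative: 9
Frame 2: OPEN (9+0=9). Cumulative: 18
Frame 3: OPEN (7+0=7). Cumulative: 25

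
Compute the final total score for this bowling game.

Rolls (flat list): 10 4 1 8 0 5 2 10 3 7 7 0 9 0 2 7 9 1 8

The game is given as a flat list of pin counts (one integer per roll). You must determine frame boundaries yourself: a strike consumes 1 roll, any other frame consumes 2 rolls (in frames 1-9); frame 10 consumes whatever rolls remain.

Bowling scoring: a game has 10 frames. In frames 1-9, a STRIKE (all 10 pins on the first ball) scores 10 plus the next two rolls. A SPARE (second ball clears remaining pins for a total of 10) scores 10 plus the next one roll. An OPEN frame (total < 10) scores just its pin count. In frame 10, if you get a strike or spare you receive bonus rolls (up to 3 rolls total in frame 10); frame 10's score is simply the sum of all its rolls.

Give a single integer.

Answer: 115

Derivation:
Frame 1: STRIKE. 10 + next two rolls (4+1) = 15. Cumulative: 15
Frame 2: OPEN (4+1=5). Cumulative: 20
Frame 3: OPEN (8+0=8). Cumulative: 28
Frame 4: OPEN (5+2=7). Cumulative: 35
Frame 5: STRIKE. 10 + next two rolls (3+7) = 20. Cumulative: 55
Frame 6: SPARE (3+7=10). 10 + next roll (7) = 17. Cumulative: 72
Frame 7: OPEN (7+0=7). Cumulative: 79
Frame 8: OPEN (9+0=9). Cumulative: 88
Frame 9: OPEN (2+7=9). Cumulative: 97
Frame 10: SPARE. Sum of all frame-10 rolls (9+1+8) = 18. Cumulative: 115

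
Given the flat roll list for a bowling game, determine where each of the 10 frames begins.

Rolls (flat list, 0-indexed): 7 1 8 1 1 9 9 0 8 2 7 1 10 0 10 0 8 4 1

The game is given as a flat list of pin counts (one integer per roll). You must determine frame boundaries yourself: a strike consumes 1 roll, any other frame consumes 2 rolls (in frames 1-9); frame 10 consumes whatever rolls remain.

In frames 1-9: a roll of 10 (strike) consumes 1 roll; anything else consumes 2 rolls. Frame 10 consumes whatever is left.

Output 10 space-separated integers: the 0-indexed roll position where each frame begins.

Answer: 0 2 4 6 8 10 12 13 15 17

Derivation:
Frame 1 starts at roll index 0: rolls=7,1 (sum=8), consumes 2 rolls
Frame 2 starts at roll index 2: rolls=8,1 (sum=9), consumes 2 rolls
Frame 3 starts at roll index 4: rolls=1,9 (sum=10), consumes 2 rolls
Frame 4 starts at roll index 6: rolls=9,0 (sum=9), consumes 2 rolls
Frame 5 starts at roll index 8: rolls=8,2 (sum=10), consumes 2 rolls
Frame 6 starts at roll index 10: rolls=7,1 (sum=8), consumes 2 rolls
Frame 7 starts at roll index 12: roll=10 (strike), consumes 1 roll
Frame 8 starts at roll index 13: rolls=0,10 (sum=10), consumes 2 rolls
Frame 9 starts at roll index 15: rolls=0,8 (sum=8), consumes 2 rolls
Frame 10 starts at roll index 17: 2 remaining rolls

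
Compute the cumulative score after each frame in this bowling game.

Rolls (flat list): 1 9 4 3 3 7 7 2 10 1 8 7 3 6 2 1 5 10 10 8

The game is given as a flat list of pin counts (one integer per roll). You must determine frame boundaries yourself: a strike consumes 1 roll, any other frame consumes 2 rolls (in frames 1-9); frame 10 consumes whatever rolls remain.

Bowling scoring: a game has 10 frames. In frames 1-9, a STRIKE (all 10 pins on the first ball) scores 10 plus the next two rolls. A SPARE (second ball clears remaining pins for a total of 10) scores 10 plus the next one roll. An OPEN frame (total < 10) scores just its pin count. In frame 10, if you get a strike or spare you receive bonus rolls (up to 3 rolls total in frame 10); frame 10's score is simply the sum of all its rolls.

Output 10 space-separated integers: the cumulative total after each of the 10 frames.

Frame 1: SPARE (1+9=10). 10 + next roll (4) = 14. Cumulative: 14
Frame 2: OPEN (4+3=7). Cumulative: 21
Frame 3: SPARE (3+7=10). 10 + next roll (7) = 17. Cumulative: 38
Frame 4: OPEN (7+2=9). Cumulative: 47
Frame 5: STRIKE. 10 + next two rolls (1+8) = 19. Cumulative: 66
Frame 6: OPEN (1+8=9). Cumulative: 75
Frame 7: SPARE (7+3=10). 10 + next roll (6) = 16. Cumulative: 91
Frame 8: OPEN (6+2=8). Cumulative: 99
Frame 9: OPEN (1+5=6). Cumulative: 105
Frame 10: STRIKE. Sum of all frame-10 rolls (10+10+8) = 28. Cumulative: 133

Answer: 14 21 38 47 66 75 91 99 105 133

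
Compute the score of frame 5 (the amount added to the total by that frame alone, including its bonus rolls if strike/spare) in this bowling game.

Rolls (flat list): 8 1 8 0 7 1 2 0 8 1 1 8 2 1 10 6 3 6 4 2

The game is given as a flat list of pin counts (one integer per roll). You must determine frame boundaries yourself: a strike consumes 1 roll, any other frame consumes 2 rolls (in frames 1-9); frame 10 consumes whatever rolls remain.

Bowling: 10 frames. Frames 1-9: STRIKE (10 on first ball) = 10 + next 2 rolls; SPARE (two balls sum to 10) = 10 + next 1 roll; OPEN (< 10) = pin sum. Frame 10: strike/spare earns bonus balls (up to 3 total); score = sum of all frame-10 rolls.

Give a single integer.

Answer: 9

Derivation:
Frame 1: OPEN (8+1=9). Cumulative: 9
Frame 2: OPEN (8+0=8). Cumulative: 17
Frame 3: OPEN (7+1=8). Cumulative: 25
Frame 4: OPEN (2+0=2). Cumulative: 27
Frame 5: OPEN (8+1=9). Cumulative: 36
Frame 6: OPEN (1+8=9). Cumulative: 45
Frame 7: OPEN (2+1=3). Cumulative: 48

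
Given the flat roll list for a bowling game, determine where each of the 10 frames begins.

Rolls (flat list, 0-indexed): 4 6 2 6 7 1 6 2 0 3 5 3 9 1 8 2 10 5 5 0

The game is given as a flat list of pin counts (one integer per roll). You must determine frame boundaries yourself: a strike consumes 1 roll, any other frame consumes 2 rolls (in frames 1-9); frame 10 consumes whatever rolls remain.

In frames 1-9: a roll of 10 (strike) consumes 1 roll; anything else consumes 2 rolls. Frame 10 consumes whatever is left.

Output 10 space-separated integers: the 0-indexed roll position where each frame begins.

Answer: 0 2 4 6 8 10 12 14 16 17

Derivation:
Frame 1 starts at roll index 0: rolls=4,6 (sum=10), consumes 2 rolls
Frame 2 starts at roll index 2: rolls=2,6 (sum=8), consumes 2 rolls
Frame 3 starts at roll index 4: rolls=7,1 (sum=8), consumes 2 rolls
Frame 4 starts at roll index 6: rolls=6,2 (sum=8), consumes 2 rolls
Frame 5 starts at roll index 8: rolls=0,3 (sum=3), consumes 2 rolls
Frame 6 starts at roll index 10: rolls=5,3 (sum=8), consumes 2 rolls
Frame 7 starts at roll index 12: rolls=9,1 (sum=10), consumes 2 rolls
Frame 8 starts at roll index 14: rolls=8,2 (sum=10), consumes 2 rolls
Frame 9 starts at roll index 16: roll=10 (strike), consumes 1 roll
Frame 10 starts at roll index 17: 3 remaining rolls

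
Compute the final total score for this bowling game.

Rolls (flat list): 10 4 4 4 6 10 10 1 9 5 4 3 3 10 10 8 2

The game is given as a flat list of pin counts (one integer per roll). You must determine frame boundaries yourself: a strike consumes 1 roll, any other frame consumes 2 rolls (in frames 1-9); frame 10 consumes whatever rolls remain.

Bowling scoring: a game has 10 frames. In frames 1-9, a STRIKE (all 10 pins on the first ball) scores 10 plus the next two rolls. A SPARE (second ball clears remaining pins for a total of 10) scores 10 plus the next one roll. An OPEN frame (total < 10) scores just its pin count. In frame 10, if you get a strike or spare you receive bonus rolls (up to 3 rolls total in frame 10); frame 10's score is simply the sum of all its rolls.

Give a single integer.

Answer: 165

Derivation:
Frame 1: STRIKE. 10 + next two rolls (4+4) = 18. Cumulative: 18
Frame 2: OPEN (4+4=8). Cumulative: 26
Frame 3: SPARE (4+6=10). 10 + next roll (10) = 20. Cumulative: 46
Frame 4: STRIKE. 10 + next two rolls (10+1) = 21. Cumulative: 67
Frame 5: STRIKE. 10 + next two rolls (1+9) = 20. Cumulative: 87
Frame 6: SPARE (1+9=10). 10 + next roll (5) = 15. Cumulative: 102
Frame 7: OPEN (5+4=9). Cumulative: 111
Frame 8: OPEN (3+3=6). Cumulative: 117
Frame 9: STRIKE. 10 + next two rolls (10+8) = 28. Cumulative: 145
Frame 10: STRIKE. Sum of all frame-10 rolls (10+8+2) = 20. Cumulative: 165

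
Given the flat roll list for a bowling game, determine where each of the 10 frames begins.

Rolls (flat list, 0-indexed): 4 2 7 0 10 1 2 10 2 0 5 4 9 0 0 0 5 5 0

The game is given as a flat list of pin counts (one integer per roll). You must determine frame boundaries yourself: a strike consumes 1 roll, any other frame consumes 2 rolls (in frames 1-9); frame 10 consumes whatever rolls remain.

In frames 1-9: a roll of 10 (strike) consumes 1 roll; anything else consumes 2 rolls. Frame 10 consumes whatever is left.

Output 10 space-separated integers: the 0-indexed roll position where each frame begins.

Frame 1 starts at roll index 0: rolls=4,2 (sum=6), consumes 2 rolls
Frame 2 starts at roll index 2: rolls=7,0 (sum=7), consumes 2 rolls
Frame 3 starts at roll index 4: roll=10 (strike), consumes 1 roll
Frame 4 starts at roll index 5: rolls=1,2 (sum=3), consumes 2 rolls
Frame 5 starts at roll index 7: roll=10 (strike), consumes 1 roll
Frame 6 starts at roll index 8: rolls=2,0 (sum=2), consumes 2 rolls
Frame 7 starts at roll index 10: rolls=5,4 (sum=9), consumes 2 rolls
Frame 8 starts at roll index 12: rolls=9,0 (sum=9), consumes 2 rolls
Frame 9 starts at roll index 14: rolls=0,0 (sum=0), consumes 2 rolls
Frame 10 starts at roll index 16: 3 remaining rolls

Answer: 0 2 4 5 7 8 10 12 14 16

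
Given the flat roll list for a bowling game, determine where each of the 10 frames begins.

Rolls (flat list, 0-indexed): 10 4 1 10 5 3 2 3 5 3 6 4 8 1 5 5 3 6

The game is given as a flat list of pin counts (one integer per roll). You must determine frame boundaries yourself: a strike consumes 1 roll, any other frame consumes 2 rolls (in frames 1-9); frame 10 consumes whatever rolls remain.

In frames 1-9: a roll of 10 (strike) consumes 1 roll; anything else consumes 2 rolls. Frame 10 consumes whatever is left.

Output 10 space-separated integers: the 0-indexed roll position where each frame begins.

Answer: 0 1 3 4 6 8 10 12 14 16

Derivation:
Frame 1 starts at roll index 0: roll=10 (strike), consumes 1 roll
Frame 2 starts at roll index 1: rolls=4,1 (sum=5), consumes 2 rolls
Frame 3 starts at roll index 3: roll=10 (strike), consumes 1 roll
Frame 4 starts at roll index 4: rolls=5,3 (sum=8), consumes 2 rolls
Frame 5 starts at roll index 6: rolls=2,3 (sum=5), consumes 2 rolls
Frame 6 starts at roll index 8: rolls=5,3 (sum=8), consumes 2 rolls
Frame 7 starts at roll index 10: rolls=6,4 (sum=10), consumes 2 rolls
Frame 8 starts at roll index 12: rolls=8,1 (sum=9), consumes 2 rolls
Frame 9 starts at roll index 14: rolls=5,5 (sum=10), consumes 2 rolls
Frame 10 starts at roll index 16: 2 remaining rolls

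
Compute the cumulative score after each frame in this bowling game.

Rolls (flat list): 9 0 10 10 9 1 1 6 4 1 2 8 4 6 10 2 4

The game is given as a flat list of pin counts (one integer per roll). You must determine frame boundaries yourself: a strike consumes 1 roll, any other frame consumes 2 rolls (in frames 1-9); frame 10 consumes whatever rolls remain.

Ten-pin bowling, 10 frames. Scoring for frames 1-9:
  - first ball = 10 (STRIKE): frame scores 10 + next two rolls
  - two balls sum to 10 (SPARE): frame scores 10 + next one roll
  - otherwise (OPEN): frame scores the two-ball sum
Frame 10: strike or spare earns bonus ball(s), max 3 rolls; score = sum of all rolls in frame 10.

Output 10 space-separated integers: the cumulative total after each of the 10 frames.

Frame 1: OPEN (9+0=9). Cumulative: 9
Frame 2: STRIKE. 10 + next two rolls (10+9) = 29. Cumulative: 38
Frame 3: STRIKE. 10 + next two rolls (9+1) = 20. Cumulative: 58
Frame 4: SPARE (9+1=10). 10 + next roll (1) = 11. Cumulative: 69
Frame 5: OPEN (1+6=7). Cumulative: 76
Frame 6: OPEN (4+1=5). Cumulative: 81
Frame 7: SPARE (2+8=10). 10 + next roll (4) = 14. Cumulative: 95
Frame 8: SPARE (4+6=10). 10 + next roll (10) = 20. Cumulative: 115
Frame 9: STRIKE. 10 + next two rolls (2+4) = 16. Cumulative: 131
Frame 10: OPEN. Sum of all frame-10 rolls (2+4) = 6. Cumulative: 137

Answer: 9 38 58 69 76 81 95 115 131 137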